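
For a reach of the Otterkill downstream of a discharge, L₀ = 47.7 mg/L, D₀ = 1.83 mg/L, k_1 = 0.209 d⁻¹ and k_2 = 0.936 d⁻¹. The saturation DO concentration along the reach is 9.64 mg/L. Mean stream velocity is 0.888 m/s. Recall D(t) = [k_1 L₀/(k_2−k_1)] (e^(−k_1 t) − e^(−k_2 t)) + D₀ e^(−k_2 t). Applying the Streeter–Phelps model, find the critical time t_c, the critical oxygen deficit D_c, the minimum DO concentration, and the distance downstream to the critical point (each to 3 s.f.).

t_c ≈ 1.87 d; D_c ≈ 7.21 mg/L; min DO ≈ 2.43 mg/L; x_c ≈ 143 km

t_c = [1/(k_2−k_1)] ln[(k_2/k_1)(1 − D₀(k_2−k_1)/(k_1 L₀))]
= [1/(0.936−0.209)] ln[(0.936/0.209)(1 − 1.83×0.7270/(0.209×47.7))]
= (1/0.7270) ln[4.478 × 0.8665] = 1.376 × ln(3.881) = 1.376 × 1.356 = 1.865 d.
L(t_c) = L₀ e^(−k_1 t_c) = 47.7 × 0.6772 = 32.30 mg/L, and at the critical point k_2 D_c = k_1 L, so D_c = (0.209/0.936) × 32.30 = 7.212 mg/L.
Minimum DO = C_s − D_c = 9.64 − 7.212 = 2.428 mg/L.
x_c = v t_c = 0.888 m/s × 1.865 d × 86400 s/d = 143100 m ≈ 143 km.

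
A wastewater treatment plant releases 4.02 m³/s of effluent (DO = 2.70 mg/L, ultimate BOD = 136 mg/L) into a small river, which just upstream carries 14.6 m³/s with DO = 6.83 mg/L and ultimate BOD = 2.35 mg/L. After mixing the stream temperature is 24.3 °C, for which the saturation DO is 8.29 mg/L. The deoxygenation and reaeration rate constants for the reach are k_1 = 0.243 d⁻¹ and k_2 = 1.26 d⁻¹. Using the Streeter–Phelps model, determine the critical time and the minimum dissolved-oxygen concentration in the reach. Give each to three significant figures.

Mixed DO = (14.6×6.83 + 4.02×2.70)/(14.6+4.02) = 110.6/18.62 = 5.938 mg/L.
Mixed L₀ = (14.6×2.35 + 4.02×136)/(18.62) = 581.0/18.62 = 31.20 mg/L.
Initial deficit D₀ = C_s − DO₀ = 8.29 − 5.938 = 2.352 mg/L.
t_c = (1/1.017) ln[(1.26/0.243)(1 − 2.352×1.017/(0.243×31.20))] = 0.9833 × ln(3.550) = 1.246 d.
D_c = (0.243/1.26) × 31.20 × e^(−0.243×1.246) = 0.1929 × 31.20 × 0.7388 = 4.446 mg/L.
Minimum DO = 8.29 − 4.446 = 3.844 mg/L.

t_c ≈ 1.25 d; minimum DO ≈ 3.84 mg/L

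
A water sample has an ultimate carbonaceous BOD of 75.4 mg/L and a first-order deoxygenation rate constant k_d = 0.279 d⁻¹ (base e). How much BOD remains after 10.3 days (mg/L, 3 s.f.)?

L_t = L₀ e^(−k_d t) = 75.4 × e^(−0.279×10.3) = 75.4 × 0.05649 = 4.259 mg/L.

L ≈ 4.26 mg/L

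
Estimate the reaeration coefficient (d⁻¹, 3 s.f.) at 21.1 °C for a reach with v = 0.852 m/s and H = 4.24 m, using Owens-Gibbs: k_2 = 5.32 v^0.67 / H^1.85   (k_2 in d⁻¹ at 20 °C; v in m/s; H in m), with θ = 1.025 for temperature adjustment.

k_2 ≈ 0.339 d⁻¹

k_2(20) = 5.32 × 0.852^0.67 / 4.24^1.85 = 5.32 × 0.8982 / 14.48 = 0.3301 d⁻¹.
k_2(21.1) = 0.3301 × 1.025^(21.1−20) = 0.3301 × 1.028 = 0.3392 d⁻¹.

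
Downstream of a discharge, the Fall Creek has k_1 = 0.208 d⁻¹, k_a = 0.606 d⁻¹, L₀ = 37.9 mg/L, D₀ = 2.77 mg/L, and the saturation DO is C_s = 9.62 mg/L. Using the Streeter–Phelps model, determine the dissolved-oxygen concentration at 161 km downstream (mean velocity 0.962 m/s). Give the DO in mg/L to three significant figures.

Travel time t = x/v = 161 km / (0.962 m/s) = 161000 m / 0.962 m/s = 167400 s = 1.937 d.
k_1 L₀/(k_a−k_1) = 0.208×37.9/(0.606−0.208) = 7.883/0.3980 = 19.81 mg/L.
e^(−k_1 t) = e^(−0.208×1.937) = 0.6684; e^(−k_a t) = e^(−0.606×1.937) = 0.3092.
D = 19.81 × (0.6684 − 0.3092) + 2.77 × 0.3092 = 7.115 + 0.8564 = 7.971 mg/L.
DO = C_s − D = 9.62 − 7.971 = 1.649 mg/L.

DO ≈ 1.65 mg/L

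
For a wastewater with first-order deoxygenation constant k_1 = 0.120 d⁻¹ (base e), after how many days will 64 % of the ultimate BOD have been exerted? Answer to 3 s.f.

t ≈ 8.51 d

y/L₀ = 1 − e^(−k_1 t) = 0.64 ⇒ e^(−k_1 t) = 0.360
t = −ln(0.360) / 0.120 = 1.022 / 0.120 = 8.514 d.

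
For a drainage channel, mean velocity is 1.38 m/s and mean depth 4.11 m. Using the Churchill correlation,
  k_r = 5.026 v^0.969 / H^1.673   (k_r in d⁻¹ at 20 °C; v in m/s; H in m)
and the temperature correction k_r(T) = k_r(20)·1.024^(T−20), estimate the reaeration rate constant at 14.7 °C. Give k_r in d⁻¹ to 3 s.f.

k_r ≈ 0.569 d⁻¹

k_r(20) = 5.026 × 1.38^0.969 / 4.11^1.673 = 5.026 × 1.366 / 10.64 = 0.6454 d⁻¹.
k_r(14.7) = 0.6454 × 1.024^(14.7−20) = 0.6454 × 0.8819 = 0.5691 d⁻¹.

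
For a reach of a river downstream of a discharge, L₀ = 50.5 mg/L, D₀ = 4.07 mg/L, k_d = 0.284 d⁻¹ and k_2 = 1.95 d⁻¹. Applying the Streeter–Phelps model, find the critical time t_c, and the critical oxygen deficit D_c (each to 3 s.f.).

With k_2/k_d = 6.866 and 1 − D₀(k_2−k_d)/(k_d L₀) = 0.5272,
t_c = ln(6.866 × 0.5272) / (1.95 − 0.284) = ln(3.620) / 1.666 = 1.286/1.666 = 0.7722 d.
L(t_c) = L₀ e^(−k_d t_c) = 50.5 × 0.8031 = 40.56 mg/L, and at the critical point k_2 D_c = k_d L, so D_c = (0.284/1.95) × 40.56 = 5.907 mg/L.

t_c ≈ 0.772 d; D_c ≈ 5.91 mg/L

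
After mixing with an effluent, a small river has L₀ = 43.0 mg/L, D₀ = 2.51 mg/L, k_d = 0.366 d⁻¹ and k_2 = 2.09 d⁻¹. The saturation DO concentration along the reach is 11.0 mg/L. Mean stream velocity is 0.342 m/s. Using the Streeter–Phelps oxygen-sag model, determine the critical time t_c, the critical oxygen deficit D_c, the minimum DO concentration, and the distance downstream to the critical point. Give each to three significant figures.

t_c ≈ 0.824 d; D_c ≈ 5.57 mg/L; min DO ≈ 5.43 mg/L; x_c ≈ 24.4 km

t_c = [1/(k_2−k_d)] ln[(k_2/k_d)(1 − D₀(k_2−k_d)/(k_d L₀))]
= [1/(2.09−0.366)] ln[(2.09/0.366)(1 − 2.51×1.724/(0.366×43.0))]
= (1/1.724) ln[5.710 × 0.7250] = 0.5800 × ln(4.140) = 0.5800 × 1.421 = 0.8241 d.
L(t_c) = L₀ e^(−k_d t_c) = 43.0 × 0.7396 = 31.80 mg/L, and at the critical point k_2 D_c = k_d L, so D_c = (0.366/2.09) × 31.80 = 5.569 mg/L.
Minimum DO = C_s − D_c = 11.0 − 5.569 = 5.431 mg/L.
x_c = v t_c = 0.342 m/s × 0.8241 d × 86400 s/d = 24350 m ≈ 24.4 km.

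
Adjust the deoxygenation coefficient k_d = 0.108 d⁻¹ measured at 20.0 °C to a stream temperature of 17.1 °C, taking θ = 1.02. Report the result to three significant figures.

k_d ≈ 0.102 d⁻¹

k_d(T₂) = k_d(T₁) · θ^(T₂−T₁) = 0.108 × 1.02^(17.1−20.0)
= 0.108 × 1.02^-2.90 = 0.108 × 0.9442 = 0.1020 d⁻¹.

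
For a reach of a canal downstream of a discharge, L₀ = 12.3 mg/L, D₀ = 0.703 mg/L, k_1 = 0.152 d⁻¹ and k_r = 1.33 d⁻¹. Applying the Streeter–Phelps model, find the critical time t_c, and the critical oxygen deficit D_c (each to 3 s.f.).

t_c ≈ 1.34 d; D_c ≈ 1.15 mg/L

At the critical point dD/dt = 0, so k_1 L₀ e^(−k_1 t) = k_r D. Substituting D(t) from the Streeter–Phelps equation and solving for t gives
t_c = ln[(k_r/k_1)(1 − D₀(k_r−k_1)/(k_1 L₀))] / (k_r−k_1).
Here k_r−k_1 = 1.178 d⁻¹ and 1 − D₀(k_r−k_1)/(k_1 L₀) = 1 − 0.703×1.178/(0.152×12.3) = 0.5571, so
t_c = ln(8.750 × 0.5571) / 1.178 = 1.584 / 1.178 = 1.345 d.
L(t_c) = L₀ e^(−k_1 t_c) = 12.3 × 0.8152 = 10.03 mg/L, and at the critical point k_r D_c = k_1 L, so D_c = (0.152/1.33) × 10.03 = 1.146 mg/L.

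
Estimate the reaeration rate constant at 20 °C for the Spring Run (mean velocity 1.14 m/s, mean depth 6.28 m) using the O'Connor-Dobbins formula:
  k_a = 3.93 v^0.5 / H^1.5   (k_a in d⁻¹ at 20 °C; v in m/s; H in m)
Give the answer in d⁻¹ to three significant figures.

k_a = 3.93 × 1.14^0.5 / 6.28^1.5 = 3.93 × 1.068 / 15.74 = 0.2666 d⁻¹.

k_a ≈ 0.267 d⁻¹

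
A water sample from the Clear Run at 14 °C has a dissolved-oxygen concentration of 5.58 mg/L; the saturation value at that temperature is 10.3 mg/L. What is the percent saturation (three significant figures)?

% saturation = C/C_s × 100 = 5.58/10.3 × 100 = 54.2 %.

54.2 % saturation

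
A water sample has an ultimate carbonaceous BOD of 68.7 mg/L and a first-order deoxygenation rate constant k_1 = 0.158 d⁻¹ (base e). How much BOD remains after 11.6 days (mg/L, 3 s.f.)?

L ≈ 11.0 mg/L

L_t = L₀ e^(−k_1 t) = 68.7 × e^(−0.158×11.6) = 68.7 × 0.1600 = 10.99 mg/L.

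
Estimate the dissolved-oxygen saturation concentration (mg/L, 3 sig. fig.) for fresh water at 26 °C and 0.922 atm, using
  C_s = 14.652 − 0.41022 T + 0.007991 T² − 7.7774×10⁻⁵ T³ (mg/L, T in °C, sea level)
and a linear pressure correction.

At sea level: C_s = 14.652 − 0.41022×26 + 0.007991×26² − 7.7774×10⁻⁵×26³ = 8.021 mg/L.
Pressure correction: C_s' = 8.021 × 0.922 = 7.396 mg/L.

C_s ≈ 7.40 mg/L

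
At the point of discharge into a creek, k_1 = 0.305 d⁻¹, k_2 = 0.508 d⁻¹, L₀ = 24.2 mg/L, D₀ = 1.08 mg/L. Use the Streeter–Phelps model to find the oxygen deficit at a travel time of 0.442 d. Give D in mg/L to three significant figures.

k_1 L₀/(k_2−k_1) = 0.305×24.2/(0.508−0.305) = 7.381/0.2030 = 36.36 mg/L.
e^(−k_1 t) = e^(−0.305×0.4420) = 0.8739; e^(−k_2 t) = e^(−0.508×0.4420) = 0.7989.
D = 36.36 × (0.8739 − 0.7989) + 1.08 × 0.7989 = 2.727 + 0.8628 = 3.590 mg/L.

D ≈ 3.59 mg/L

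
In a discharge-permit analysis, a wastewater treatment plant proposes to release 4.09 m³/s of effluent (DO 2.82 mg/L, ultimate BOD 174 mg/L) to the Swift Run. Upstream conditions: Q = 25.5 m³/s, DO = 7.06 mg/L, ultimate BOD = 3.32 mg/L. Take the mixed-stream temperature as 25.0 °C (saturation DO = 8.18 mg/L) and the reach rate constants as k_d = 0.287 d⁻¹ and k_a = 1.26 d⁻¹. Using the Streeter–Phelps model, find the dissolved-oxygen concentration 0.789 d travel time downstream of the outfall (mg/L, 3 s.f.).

DO ≈ 4.16 mg/L

Mixed DO = (25.5×7.06 + 4.09×2.82)/(25.5+4.09) = 191.6/29.59 = 6.474 mg/L.
Mixed L₀ = (25.5×3.32 + 4.09×174)/(29.59) = 796.3/29.59 = 26.91 mg/L.
Initial deficit D₀ = C_s − DO₀ = 8.18 − 6.474 = 1.706 mg/L.
D(0.789) = [0.287×26.91/(1.26−0.287)](e^(−0.287×0.789) − e^(−1.26×0.789)) + 1.706 e^(−1.26×0.789)
= 7.938 × (0.7974 − 0.3700) + 1.706 × 0.3700 = 4.023 mg/L.
DO = 8.18 − 4.023 = 4.157 mg/L.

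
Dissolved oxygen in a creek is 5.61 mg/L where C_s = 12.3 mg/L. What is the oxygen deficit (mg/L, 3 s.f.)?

D ≈ 6.69 mg/L

D = C_s − C = 12.3 − 5.61 = 6.69 mg/L.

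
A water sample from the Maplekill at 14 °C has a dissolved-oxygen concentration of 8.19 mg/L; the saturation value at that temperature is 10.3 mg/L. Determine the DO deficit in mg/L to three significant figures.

D = C_s − C = 10.3 − 8.19 = 2.11 mg/L.

D ≈ 2.11 mg/L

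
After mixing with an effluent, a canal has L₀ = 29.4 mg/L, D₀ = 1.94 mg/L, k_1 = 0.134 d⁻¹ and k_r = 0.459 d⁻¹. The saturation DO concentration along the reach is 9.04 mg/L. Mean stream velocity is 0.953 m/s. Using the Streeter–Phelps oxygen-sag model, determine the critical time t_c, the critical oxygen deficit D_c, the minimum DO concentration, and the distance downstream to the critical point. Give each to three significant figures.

t_c = [1/(k_r−k_1)] ln[(k_r/k_1)(1 − D₀(k_r−k_1)/(k_1 L₀))]
= [1/(0.459−0.134)] ln[(0.459/0.134)(1 − 1.94×0.3250/(0.134×29.4))]
= (1/0.3250) ln[3.425 × 0.8400] = 3.077 × ln(2.877) = 3.077 × 1.057 = 3.252 d.
D_c = (k_1/k_r) L₀ e^(−k_1 t_c) = (0.134/0.459) × 29.4 × e^(−0.134×3.252) = 0.2919 × 29.4 × 0.6468 = 5.551 mg/L.
Minimum DO = C_s − D_c = 9.04 − 5.551 = 3.489 mg/L.
x_c = v t_c = 0.953 m/s × 3.252 d × 86400 s/d = 267700 m ≈ 268 km.

t_c ≈ 3.25 d; D_c ≈ 5.55 mg/L; min DO ≈ 3.49 mg/L; x_c ≈ 268 km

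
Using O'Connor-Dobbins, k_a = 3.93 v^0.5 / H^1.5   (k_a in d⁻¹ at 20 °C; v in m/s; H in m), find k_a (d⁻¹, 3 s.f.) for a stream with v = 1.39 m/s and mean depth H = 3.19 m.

k_a ≈ 0.813 d⁻¹

k_a = 3.93 × 1.39^0.5 / 3.19^1.5 = 3.93 × 1.179 / 5.698 = 0.8132 d⁻¹.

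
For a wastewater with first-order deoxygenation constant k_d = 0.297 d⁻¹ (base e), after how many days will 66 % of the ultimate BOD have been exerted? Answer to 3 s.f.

y/L₀ = 1 − e^(−k_d t) = 0.66 ⇒ e^(−k_d t) = 0.340
t = −ln(0.340) / 0.297 = 1.079 / 0.297 = 3.632 d.

t ≈ 3.63 d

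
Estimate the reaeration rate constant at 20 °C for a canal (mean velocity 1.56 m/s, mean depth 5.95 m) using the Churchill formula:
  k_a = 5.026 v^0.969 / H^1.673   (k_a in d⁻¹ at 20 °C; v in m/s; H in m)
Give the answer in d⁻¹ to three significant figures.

k_a = 5.026 × 1.56^0.969 / 5.95^1.673 = 5.026 × 1.539 / 19.76 = 0.3914 d⁻¹.

k_a ≈ 0.391 d⁻¹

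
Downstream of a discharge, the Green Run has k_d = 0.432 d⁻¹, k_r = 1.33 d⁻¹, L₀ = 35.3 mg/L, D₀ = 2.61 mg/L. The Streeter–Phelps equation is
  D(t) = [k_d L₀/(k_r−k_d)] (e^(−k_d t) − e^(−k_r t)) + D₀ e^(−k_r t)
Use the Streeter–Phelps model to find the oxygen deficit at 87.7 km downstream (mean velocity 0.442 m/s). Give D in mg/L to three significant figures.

D ≈ 5.62 mg/L

Travel time t = x/v = 87.7 km / (0.442 m/s) = 87700 m / 0.442 m/s = 198400 s = 2.296 d.
k_d L₀/(k_r−k_d) = 0.432×35.3/(1.33−0.432) = 15.25/0.8980 = 16.98 mg/L.
e^(−k_d t) = e^(−0.432×2.296) = 0.3708; e^(−k_r t) = e^(−1.33×2.296) = 0.04715.
D = 16.98 × (0.3708 − 0.04715) + 2.61 × 0.04715 = 5.496 + 0.1231 = 5.619 mg/L.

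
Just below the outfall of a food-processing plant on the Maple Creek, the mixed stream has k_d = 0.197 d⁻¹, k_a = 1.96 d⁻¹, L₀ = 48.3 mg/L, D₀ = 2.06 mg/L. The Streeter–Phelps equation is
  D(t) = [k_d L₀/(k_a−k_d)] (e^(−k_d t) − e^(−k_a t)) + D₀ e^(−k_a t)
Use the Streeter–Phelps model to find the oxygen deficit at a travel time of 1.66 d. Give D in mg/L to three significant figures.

k_d L₀/(k_a−k_d) = 0.197×48.3/(1.96−0.197) = 9.515/1.763 = 5.397 mg/L.
e^(−k_d t) = e^(−0.197×1.660) = 0.7211; e^(−k_a t) = e^(−1.96×1.660) = 0.03863.
D = 5.397 × (0.7211 − 0.03863) + 2.06 × 0.03863 = 3.683 + 0.07959 = 3.763 mg/L.

D ≈ 3.76 mg/L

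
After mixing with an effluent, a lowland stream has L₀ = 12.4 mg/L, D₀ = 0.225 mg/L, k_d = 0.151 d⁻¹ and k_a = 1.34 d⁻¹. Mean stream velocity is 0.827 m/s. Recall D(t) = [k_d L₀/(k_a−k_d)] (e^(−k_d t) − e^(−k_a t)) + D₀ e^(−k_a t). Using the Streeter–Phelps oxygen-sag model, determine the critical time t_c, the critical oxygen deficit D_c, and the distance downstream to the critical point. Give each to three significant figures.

t_c ≈ 1.71 d; D_c ≈ 1.08 mg/L; x_c ≈ 122 km

At the critical point dD/dt = 0, so k_d L₀ e^(−k_d t) = k_a D. Substituting D(t) from the Streeter–Phelps equation and solving for t gives
t_c = ln[(k_a/k_d)(1 − D₀(k_a−k_d)/(k_d L₀))] / (k_a−k_d).
Here k_a−k_d = 1.189 d⁻¹ and 1 − D₀(k_a−k_d)/(k_d L₀) = 1 − 0.225×1.189/(0.151×12.4) = 0.8571, so
t_c = ln(8.874 × 0.8571) / 1.189 = 2.029 / 1.189 = 1.706 d.
D_c = (k_d/k_a) L₀ e^(−k_d t_c) = (0.151/1.34) × 12.4 × e^(−0.151×1.706) = 0.1127 × 12.4 × 0.7728 = 1.080 mg/L.
x_c = v t_c = 0.827 m/s × 1.706 d × 86400 s/d = 121900 m ≈ 122 km.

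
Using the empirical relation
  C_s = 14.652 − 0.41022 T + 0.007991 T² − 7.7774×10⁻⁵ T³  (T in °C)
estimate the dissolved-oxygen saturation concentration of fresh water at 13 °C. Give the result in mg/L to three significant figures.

C_s ≈ 10.5 mg/L

C_s = 14.652 − 0.41022×13 + 0.007991×13² − 7.7774×10⁻⁵×13³ = 10.50 mg/L.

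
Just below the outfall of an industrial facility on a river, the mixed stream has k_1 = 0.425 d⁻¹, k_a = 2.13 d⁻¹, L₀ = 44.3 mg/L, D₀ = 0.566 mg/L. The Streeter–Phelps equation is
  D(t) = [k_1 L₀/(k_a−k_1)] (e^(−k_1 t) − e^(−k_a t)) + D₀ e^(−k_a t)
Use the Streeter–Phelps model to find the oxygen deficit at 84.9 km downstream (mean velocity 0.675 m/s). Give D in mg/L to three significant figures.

D ≈ 5.48 mg/L

Travel time t = x/v = 84.9 km / (0.675 m/s) = 84900 m / 0.675 m/s = 125800 s = 1.456 d.
k_1 L₀/(k_a−k_1) = 0.425×44.3/(2.13−0.425) = 18.83/1.705 = 11.04 mg/L.
e^(−k_1 t) = e^(−0.425×1.456) = 0.5386; e^(−k_a t) = e^(−2.13×1.456) = 0.04501.
D = 11.04 × (0.5386 − 0.04501) + 0.566 × 0.04501 = 5.451 + 0.02548 = 5.476 mg/L.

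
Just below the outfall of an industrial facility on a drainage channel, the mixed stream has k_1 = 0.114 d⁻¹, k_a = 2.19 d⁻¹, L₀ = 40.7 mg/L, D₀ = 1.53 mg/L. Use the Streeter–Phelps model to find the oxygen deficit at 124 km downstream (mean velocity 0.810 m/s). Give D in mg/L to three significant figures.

Travel time t = x/v = 124 km / (0.810 m/s) = 124000 m / 0.810 m/s = 153100 s = 1.772 d.
k_1 L₀/(k_a−k_1) = 0.114×40.7/(2.19−0.114) = 4.640/2.076 = 2.235 mg/L.
e^(−k_1 t) = e^(−0.114×1.772) = 0.8171; e^(−k_a t) = e^(−2.19×1.772) = 0.02064.
D = 2.235 × (0.8171 − 0.02064) + 1.53 × 0.02064 = 1.780 + 0.03159 = 1.812 mg/L.

D ≈ 1.81 mg/L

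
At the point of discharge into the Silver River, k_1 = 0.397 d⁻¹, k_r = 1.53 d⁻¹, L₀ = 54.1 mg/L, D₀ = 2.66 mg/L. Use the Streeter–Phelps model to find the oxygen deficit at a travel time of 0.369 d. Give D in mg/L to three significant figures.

k_1 L₀/(k_r−k_1) = 0.397×54.1/(1.53−0.397) = 21.48/1.133 = 18.96 mg/L.
e^(−k_1 t) = e^(−0.397×0.3690) = 0.8637; e^(−k_r t) = e^(−1.53×0.3690) = 0.5686.
D = 18.96 × (0.8637 − 0.5686) + 2.66 × 0.5686 = 5.595 + 1.512 = 7.107 mg/L.

D ≈ 7.11 mg/L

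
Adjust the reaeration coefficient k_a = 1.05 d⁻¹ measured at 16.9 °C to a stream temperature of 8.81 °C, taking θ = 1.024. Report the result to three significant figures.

k_a ≈ 0.867 d⁻¹

k_a(T₂) = k_a(T₁) · θ^(T₂−T₁) = 1.05 × 1.024^(8.81−16.9)
= 1.05 × 1.024^-8.09 = 1.05 × 0.8254 = 0.8667 d⁻¹.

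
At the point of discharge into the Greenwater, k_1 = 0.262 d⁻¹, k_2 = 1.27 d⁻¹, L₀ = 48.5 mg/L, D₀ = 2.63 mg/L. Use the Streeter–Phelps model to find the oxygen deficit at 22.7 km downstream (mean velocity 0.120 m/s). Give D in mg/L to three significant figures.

D ≈ 6.48 mg/L

Travel time t = x/v = 22.7 km / (0.120 m/s) = 22700 m / 0.120 m/s = 189200 s = 2.189 d.
k_1 L₀/(k_2−k_1) = 0.262×48.5/(1.27−0.262) = 12.71/1.008 = 12.61 mg/L.
e^(−k_1 t) = e^(−0.262×2.189) = 0.5635; e^(−k_2 t) = e^(−1.27×2.189) = 0.06200.
D = 12.61 × (0.5635 − 0.06200) + 2.63 × 0.06200 = 6.322 + 0.1631 = 6.485 mg/L.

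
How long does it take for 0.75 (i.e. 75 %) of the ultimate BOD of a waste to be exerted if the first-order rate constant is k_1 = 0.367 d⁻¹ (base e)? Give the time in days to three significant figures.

y/L₀ = 1 − e^(−k_1 t) = 0.75 ⇒ e^(−k_1 t) = 0.250
t = −ln(0.250) / 0.367 = 1.386 / 0.367 = 3.777 d.

t ≈ 3.78 d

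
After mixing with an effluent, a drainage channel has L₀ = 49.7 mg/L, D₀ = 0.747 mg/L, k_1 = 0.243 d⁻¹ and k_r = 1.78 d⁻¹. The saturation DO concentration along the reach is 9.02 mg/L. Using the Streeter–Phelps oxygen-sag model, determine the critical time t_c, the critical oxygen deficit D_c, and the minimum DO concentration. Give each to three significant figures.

t_c ≈ 1.23 d; D_c ≈ 5.03 mg/L; min DO ≈ 3.99 mg/L

At the critical point dD/dt = 0, so k_1 L₀ e^(−k_1 t) = k_r D. Substituting D(t) from the Streeter–Phelps equation and solving for t gives
t_c = ln[(k_r/k_1)(1 − D₀(k_r−k_1)/(k_1 L₀))] / (k_r−k_1).
Here k_r−k_1 = 1.537 d⁻¹ and 1 − D₀(k_r−k_1)/(k_1 L₀) = 1 − 0.747×1.537/(0.243×49.7) = 0.9049, so
t_c = ln(7.325 × 0.9049) / 1.537 = 1.891 / 1.537 = 1.231 d.
D_c = (k_1/k_r) L₀ e^(−k_1 t_c) = (0.243/1.78) × 49.7 × e^(−0.243×1.231) = 0.1365 × 49.7 × 0.7415 = 5.031 mg/L.
Minimum DO = C_s − D_c = 9.02 − 5.031 = 3.989 mg/L.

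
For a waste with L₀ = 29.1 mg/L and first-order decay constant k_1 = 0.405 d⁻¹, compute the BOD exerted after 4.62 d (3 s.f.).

y_t = L₀(1 − e^(−k_1 t)) = 29.1 × (1 − e^(−0.405×4.62))
= 29.1 × (1 − 0.1540) = 29.1 × 0.8460 = 24.62 mg/L.

y ≈ 24.6 mg/L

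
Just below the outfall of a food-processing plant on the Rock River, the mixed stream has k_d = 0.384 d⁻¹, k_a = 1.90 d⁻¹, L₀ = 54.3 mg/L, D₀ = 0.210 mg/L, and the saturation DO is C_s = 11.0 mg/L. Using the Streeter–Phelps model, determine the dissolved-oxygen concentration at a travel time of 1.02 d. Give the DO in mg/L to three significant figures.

k_d L₀/(k_a−k_d) = 0.384×54.3/(1.90−0.384) = 20.85/1.516 = 13.75 mg/L.
e^(−k_d t) = e^(−0.384×1.020) = 0.6759; e^(−k_a t) = e^(−1.90×1.020) = 0.1440.
D = 13.75 × (0.6759 − 0.1440) + 0.210 × 0.1440 = 7.316 + 0.03024 = 7.346 mg/L.
DO = C_s − D = 11.0 − 7.346 = 3.654 mg/L.

DO ≈ 3.65 mg/L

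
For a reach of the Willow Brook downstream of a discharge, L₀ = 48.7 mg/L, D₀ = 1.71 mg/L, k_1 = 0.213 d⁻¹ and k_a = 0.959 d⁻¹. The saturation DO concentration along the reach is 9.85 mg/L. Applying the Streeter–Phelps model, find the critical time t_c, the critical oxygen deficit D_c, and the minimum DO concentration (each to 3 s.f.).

At the critical point dD/dt = 0, so k_1 L₀ e^(−k_1 t) = k_a D. Substituting D(t) from the Streeter–Phelps equation and solving for t gives
t_c = ln[(k_a/k_1)(1 − D₀(k_a−k_1)/(k_1 L₀))] / (k_a−k_1).
Here k_a−k_1 = 0.7460 d⁻¹ and 1 − D₀(k_a−k_1)/(k_1 L₀) = 1 − 1.71×0.7460/(0.213×48.7) = 0.8770, so
t_c = ln(4.502 × 0.8770) / 0.7460 = 1.373 / 0.7460 = 1.841 d.
D_c = (k_1/k_a) L₀ e^(−k_1 t_c) = (0.213/0.959) × 48.7 × e^(−0.213×1.841) = 0.2221 × 48.7 × 0.6756 = 7.308 mg/L.
Minimum DO = C_s − D_c = 9.85 − 7.308 = 2.542 mg/L.

t_c ≈ 1.84 d; D_c ≈ 7.31 mg/L; min DO ≈ 2.54 mg/L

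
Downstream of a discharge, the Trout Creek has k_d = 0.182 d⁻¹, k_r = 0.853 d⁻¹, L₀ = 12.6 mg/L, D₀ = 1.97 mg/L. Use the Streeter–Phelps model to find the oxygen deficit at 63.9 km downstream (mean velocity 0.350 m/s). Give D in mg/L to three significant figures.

D ≈ 2.09 mg/L

Travel time t = x/v = 63.9 km / (0.350 m/s) = 63900 m / 0.350 m/s = 182600 s = 2.113 d.
k_d L₀/(k_r−k_d) = 0.182×12.6/(0.853−0.182) = 2.293/0.6710 = 3.418 mg/L.
e^(−k_d t) = e^(−0.182×2.113) = 0.6807; e^(−k_r t) = e^(−0.853×2.113) = 0.1649.
D = 3.418 × (0.6807 − 0.1649) + 1.97 × 0.1649 = 1.763 + 0.3248 = 2.088 mg/L.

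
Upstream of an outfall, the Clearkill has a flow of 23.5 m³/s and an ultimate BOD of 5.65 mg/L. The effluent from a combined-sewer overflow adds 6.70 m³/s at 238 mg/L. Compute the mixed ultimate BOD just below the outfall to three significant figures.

Flow-weighted mixing: C = (Q_r C_r + Q_w C_w)/(Q_r + Q_w)
= (23.5×5.65 + 6.70×238)/(23.5 + 6.70) = 1727/30.20 = 57.20 mg/L.

57.2 mg/L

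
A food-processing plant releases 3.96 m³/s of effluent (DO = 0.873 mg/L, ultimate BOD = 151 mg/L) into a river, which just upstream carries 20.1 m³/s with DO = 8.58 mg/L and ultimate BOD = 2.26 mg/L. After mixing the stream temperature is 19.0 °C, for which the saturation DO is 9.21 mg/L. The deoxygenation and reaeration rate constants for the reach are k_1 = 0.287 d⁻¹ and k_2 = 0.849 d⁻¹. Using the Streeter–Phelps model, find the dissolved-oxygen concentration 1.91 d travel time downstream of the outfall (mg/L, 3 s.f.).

DO ≈ 3.64 mg/L

Mixed DO = (20.1×8.58 + 3.96×0.873)/(20.1+3.96) = 175.9/24.06 = 7.312 mg/L.
Mixed L₀ = (20.1×2.26 + 3.96×151)/(24.06) = 643.4/24.06 = 26.74 mg/L.
Initial deficit D₀ = C_s − DO₀ = 9.21 − 7.312 = 1.898 mg/L.
D(1.91) = [0.287×26.74/(0.849−0.287)](e^(−0.287×1.91) − e^(−0.849×1.91)) + 1.898 e^(−0.849×1.91)
= 13.66 × (0.5780 − 0.1976) + 1.898 × 0.1976 = 5.570 mg/L.
DO = 9.21 − 5.570 = 3.640 mg/L.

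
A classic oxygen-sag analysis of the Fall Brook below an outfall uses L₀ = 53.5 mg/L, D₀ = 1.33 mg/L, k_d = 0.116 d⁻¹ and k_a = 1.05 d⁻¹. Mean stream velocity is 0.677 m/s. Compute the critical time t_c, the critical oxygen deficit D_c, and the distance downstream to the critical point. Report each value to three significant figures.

t_c = [1/(k_a−k_d)] ln[(k_a/k_d)(1 − D₀(k_a−k_d)/(k_d L₀))]
= [1/(1.05−0.116)] ln[(1.05/0.116)(1 − 1.33×0.9340/(0.116×53.5))]
= (1/0.9340) ln[9.052 × 0.7998] = 1.071 × ln(7.240) = 1.071 × 1.980 = 2.119 d.
D_c = (k_d/k_a) L₀ e^(−k_d t_c) = (0.116/1.05) × 53.5 × e^(−0.116×2.119) = 0.1105 × 53.5 × 0.7820 = 4.622 mg/L.
x_c = v t_c = 0.677 m/s × 2.119 d × 86400 s/d = 124000 m ≈ 124 km.

t_c ≈ 2.12 d; D_c ≈ 4.62 mg/L; x_c ≈ 124 km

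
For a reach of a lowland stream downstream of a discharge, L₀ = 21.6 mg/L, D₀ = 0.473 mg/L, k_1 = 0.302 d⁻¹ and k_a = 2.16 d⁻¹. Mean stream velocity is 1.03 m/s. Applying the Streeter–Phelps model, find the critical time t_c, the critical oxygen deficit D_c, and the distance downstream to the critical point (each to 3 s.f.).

At the critical point dD/dt = 0, so k_1 L₀ e^(−k_1 t) = k_a D. Substituting D(t) from the Streeter–Phelps equation and solving for t gives
t_c = ln[(k_a/k_1)(1 − D₀(k_a−k_1)/(k_1 L₀))] / (k_a−k_1).
Here k_a−k_1 = 1.858 d⁻¹ and 1 − D₀(k_a−k_1)/(k_1 L₀) = 1 − 0.473×1.858/(0.302×21.6) = 0.8653, so
t_c = ln(7.152 × 0.8653) / 1.858 = 1.823 / 1.858 = 0.9810 d.
D_c = (k_1/k_a) L₀ e^(−k_1 t_c) = (0.302/2.16) × 21.6 × e^(−0.302×0.9810) = 0.1398 × 21.6 × 0.7436 = 2.246 mg/L.
x_c = v t_c = 1.03 m/s × 0.9810 d × 86400 s/d = 87300 m ≈ 87.3 km.

t_c ≈ 0.981 d; D_c ≈ 2.25 mg/L; x_c ≈ 87.3 km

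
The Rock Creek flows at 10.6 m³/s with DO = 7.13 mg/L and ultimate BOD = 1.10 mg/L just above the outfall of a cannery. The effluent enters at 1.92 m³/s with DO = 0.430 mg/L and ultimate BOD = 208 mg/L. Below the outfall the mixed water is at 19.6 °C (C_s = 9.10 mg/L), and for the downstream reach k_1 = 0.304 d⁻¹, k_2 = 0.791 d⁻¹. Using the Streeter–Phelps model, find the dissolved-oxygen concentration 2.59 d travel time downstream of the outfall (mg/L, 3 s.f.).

Mixed DO = (10.6×7.13 + 1.92×0.430)/(10.6+1.92) = 76.40/12.52 = 6.103 mg/L.
Mixed L₀ = (10.6×1.10 + 1.92×208)/(12.52) = 411.0/12.52 = 32.83 mg/L.
Initial deficit D₀ = C_s − DO₀ = 9.10 − 6.103 = 2.997 mg/L.
D(2.59) = [0.304×32.83/(0.791−0.304)](e^(−0.304×2.59) − e^(−0.791×2.59)) + 2.997 e^(−0.791×2.59)
= 20.49 × (0.4550 − 0.1289) + 2.997 × 0.1289 = 7.070 mg/L.
DO = 9.10 − 7.070 = 2.030 mg/L.

DO ≈ 2.03 mg/L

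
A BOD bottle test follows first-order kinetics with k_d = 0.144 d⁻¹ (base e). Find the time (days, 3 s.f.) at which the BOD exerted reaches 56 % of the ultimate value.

y/L₀ = 1 − e^(−k_d t) = 0.56 ⇒ e^(−k_d t) = 0.440
t = −ln(0.440) / 0.144 = 0.8210 / 0.144 = 5.701 d.

t ≈ 5.70 d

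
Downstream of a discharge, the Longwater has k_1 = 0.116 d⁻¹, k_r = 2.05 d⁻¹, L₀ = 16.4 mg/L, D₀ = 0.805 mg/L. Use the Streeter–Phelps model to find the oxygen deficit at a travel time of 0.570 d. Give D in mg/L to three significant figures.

k_1 L₀/(k_r−k_1) = 0.116×16.4/(2.05−0.116) = 1.902/1.934 = 0.9837 mg/L.
e^(−k_1 t) = e^(−0.116×0.5700) = 0.9360; e^(−k_r t) = e^(−2.05×0.5700) = 0.3108.
D = 0.9837 × (0.9360 − 0.3108) + 0.805 × 0.3108 = 0.6150 + 0.2502 = 0.8652 mg/L.

D ≈ 0.865 mg/L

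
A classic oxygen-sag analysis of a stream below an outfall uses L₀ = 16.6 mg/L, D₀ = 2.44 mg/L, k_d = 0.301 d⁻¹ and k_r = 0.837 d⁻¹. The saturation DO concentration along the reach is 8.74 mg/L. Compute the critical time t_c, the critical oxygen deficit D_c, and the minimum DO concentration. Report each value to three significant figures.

With k_r/k_d = 2.781 and 1 − D₀(k_r−k_d)/(k_d L₀) = 0.7383,
t_c = ln(2.781 × 0.7383) / (0.837 − 0.301) = ln(2.053) / 0.5360 = 0.7192/0.5360 = 1.342 d.
L(t_c) = L₀ e^(−k_d t_c) = 16.6 × 0.6677 = 11.08 mg/L, and at the critical point k_r D_c = k_d L, so D_c = (0.301/0.837) × 11.08 = 3.986 mg/L.
Minimum DO = C_s − D_c = 8.74 − 3.986 = 4.754 mg/L.

t_c ≈ 1.34 d; D_c ≈ 3.99 mg/L; min DO ≈ 4.75 mg/L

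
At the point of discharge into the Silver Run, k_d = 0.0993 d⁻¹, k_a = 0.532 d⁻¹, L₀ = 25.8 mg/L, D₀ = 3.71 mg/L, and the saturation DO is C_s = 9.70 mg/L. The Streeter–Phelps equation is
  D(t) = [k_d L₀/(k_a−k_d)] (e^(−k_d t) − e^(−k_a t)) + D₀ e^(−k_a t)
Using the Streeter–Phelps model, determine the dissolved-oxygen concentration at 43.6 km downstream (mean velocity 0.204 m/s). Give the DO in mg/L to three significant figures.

Travel time t = x/v = 43.6 km / (0.204 m/s) = 43600 m / 0.204 m/s = 213700 s = 2.474 d.
k_d L₀/(k_a−k_d) = 0.0993×25.8/(0.532−0.0993) = 2.562/0.4327 = 5.921 mg/L.
e^(−k_d t) = e^(−0.0993×2.474) = 0.7822; e^(−k_a t) = e^(−0.532×2.474) = 0.2682.
D = 5.921 × (0.7822 − 0.2682) + 3.71 × 0.2682 = 3.043 + 0.9950 = 4.038 mg/L.
DO = C_s − D = 9.70 − 4.038 = 5.662 mg/L.

DO ≈ 5.66 mg/L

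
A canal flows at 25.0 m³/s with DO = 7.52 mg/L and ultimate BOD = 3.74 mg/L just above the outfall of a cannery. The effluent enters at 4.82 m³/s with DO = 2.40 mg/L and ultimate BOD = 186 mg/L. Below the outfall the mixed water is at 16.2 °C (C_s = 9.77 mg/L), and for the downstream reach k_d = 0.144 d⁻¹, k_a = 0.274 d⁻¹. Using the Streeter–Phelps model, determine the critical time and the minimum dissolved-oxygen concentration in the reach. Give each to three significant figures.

Mixed DO = (25.0×7.52 + 4.82×2.40)/(25.0+4.82) = 199.6/29.82 = 6.692 mg/L.
Mixed L₀ = (25.0×3.74 + 4.82×186)/(29.82) = 990.0/29.82 = 33.20 mg/L.
Initial deficit D₀ = C_s − DO₀ = 9.77 − 6.692 = 3.078 mg/L.
t_c = (1/0.1300) ln[(0.274/0.144)(1 − 3.078×0.1300/(0.144×33.20))] = 7.692 × ln(1.744) = 4.276 d.
D_c = (0.144/0.274) × 33.20 × e^(−0.144×4.276) = 0.5255 × 33.20 × 0.5402 = 9.426 mg/L.
Minimum DO = 9.77 − 9.426 = 0.3443 mg/L.

t_c ≈ 4.28 d; minimum DO ≈ 0.344 mg/L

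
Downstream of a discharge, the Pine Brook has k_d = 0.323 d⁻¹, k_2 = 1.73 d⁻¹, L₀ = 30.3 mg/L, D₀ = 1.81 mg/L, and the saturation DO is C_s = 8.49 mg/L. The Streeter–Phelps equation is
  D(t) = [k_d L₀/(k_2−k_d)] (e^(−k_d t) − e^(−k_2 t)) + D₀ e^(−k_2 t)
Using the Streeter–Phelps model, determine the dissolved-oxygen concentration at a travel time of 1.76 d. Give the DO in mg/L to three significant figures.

k_d L₀/(k_2−k_d) = 0.323×30.3/(1.73−0.323) = 9.787/1.407 = 6.956 mg/L.
e^(−k_d t) = e^(−0.323×1.760) = 0.5664; e^(−k_2 t) = e^(−1.73×1.760) = 0.04761.
D = 6.956 × (0.5664 − 0.04761) + 1.81 × 0.04761 = 3.609 + 0.08617 = 3.695 mg/L.
DO = C_s − D = 8.49 − 3.695 = 4.795 mg/L.

DO ≈ 4.80 mg/L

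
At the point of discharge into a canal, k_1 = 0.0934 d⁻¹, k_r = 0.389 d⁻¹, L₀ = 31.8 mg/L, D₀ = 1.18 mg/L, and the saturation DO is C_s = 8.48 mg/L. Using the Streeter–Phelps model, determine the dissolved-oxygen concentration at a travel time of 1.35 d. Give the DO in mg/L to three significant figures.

k_1 L₀/(k_r−k_1) = 0.0934×31.8/(0.389−0.0934) = 2.970/0.2956 = 10.05 mg/L.
e^(−k_1 t) = e^(−0.0934×1.350) = 0.8815; e^(−k_r t) = e^(−0.389×1.350) = 0.5915.
D = 10.05 × (0.8815 − 0.5915) + 1.18 × 0.5915 = 2.915 + 0.6979 = 3.612 mg/L.
DO = C_s − D = 8.48 − 3.612 = 4.868 mg/L.

DO ≈ 4.87 mg/L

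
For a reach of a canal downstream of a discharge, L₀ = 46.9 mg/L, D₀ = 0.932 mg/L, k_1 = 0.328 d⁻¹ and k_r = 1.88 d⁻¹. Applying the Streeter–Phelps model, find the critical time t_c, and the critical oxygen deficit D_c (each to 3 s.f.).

With k_r/k_1 = 5.732 and 1 − D₀(k_r−k_1)/(k_1 L₀) = 0.9060,
t_c = ln(5.732 × 0.9060) / (1.88 − 0.328) = ln(5.193) / 1.552 = 1.647/1.552 = 1.061 d.
L(t_c) = L₀ e^(−k_1 t_c) = 46.9 × 0.7060 = 33.11 mg/L, and at the critical point k_r D_c = k_1 L, so D_c = (0.328/1.88) × 33.11 = 5.777 mg/L.

t_c ≈ 1.06 d; D_c ≈ 5.78 mg/L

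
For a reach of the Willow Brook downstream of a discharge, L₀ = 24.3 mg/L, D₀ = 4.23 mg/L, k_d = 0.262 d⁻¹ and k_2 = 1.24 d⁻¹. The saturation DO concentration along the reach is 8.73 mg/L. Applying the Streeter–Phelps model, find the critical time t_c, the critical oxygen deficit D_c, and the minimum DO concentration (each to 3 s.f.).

At the critical point dD/dt = 0, so k_d L₀ e^(−k_d t) = k_2 D. Substituting D(t) from the Streeter–Phelps equation and solving for t gives
t_c = ln[(k_2/k_d)(1 − D₀(k_2−k_d)/(k_d L₀))] / (k_2−k_d).
Here k_2−k_d = 0.9780 d⁻¹ and 1 − D₀(k_2−k_d)/(k_d L₀) = 1 − 4.23×0.9780/(0.262×24.3) = 0.3502, so
t_c = ln(4.733 × 0.3502) / 0.9780 = 0.5053 / 0.9780 = 0.5167 d.
D_c = (k_d/k_2) L₀ e^(−k_d t_c) = (0.262/1.24) × 24.3 × e^(−0.262×0.5167) = 0.2113 × 24.3 × 0.8734 = 4.484 mg/L.
Minimum DO = C_s − D_c = 8.73 − 4.484 = 4.246 mg/L.

t_c ≈ 0.517 d; D_c ≈ 4.48 mg/L; min DO ≈ 4.25 mg/L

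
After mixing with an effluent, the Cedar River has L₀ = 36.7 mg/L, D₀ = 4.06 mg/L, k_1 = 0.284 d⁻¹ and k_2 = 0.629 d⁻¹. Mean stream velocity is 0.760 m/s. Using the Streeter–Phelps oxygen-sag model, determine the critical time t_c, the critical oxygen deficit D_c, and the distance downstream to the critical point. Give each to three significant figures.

t_c ≈ 1.89 d; D_c ≈ 9.70 mg/L; x_c ≈ 124 km

t_c = [1/(k_2−k_1)] ln[(k_2/k_1)(1 − D₀(k_2−k_1)/(k_1 L₀))]
= [1/(0.629−0.284)] ln[(0.629/0.284)(1 − 4.06×0.3450/(0.284×36.7))]
= (1/0.3450) ln[2.215 × 0.8656] = 2.899 × ln(1.917) = 2.899 × 0.6508 = 1.886 d.
D_c = (k_1/k_2) L₀ e^(−k_1 t_c) = (0.284/0.629) × 36.7 × e^(−0.284×1.886) = 0.4515 × 36.7 × 0.5852 = 9.697 mg/L.
x_c = v t_c = 0.760 m/s × 1.886 d × 86400 s/d = 123900 m ≈ 124 km.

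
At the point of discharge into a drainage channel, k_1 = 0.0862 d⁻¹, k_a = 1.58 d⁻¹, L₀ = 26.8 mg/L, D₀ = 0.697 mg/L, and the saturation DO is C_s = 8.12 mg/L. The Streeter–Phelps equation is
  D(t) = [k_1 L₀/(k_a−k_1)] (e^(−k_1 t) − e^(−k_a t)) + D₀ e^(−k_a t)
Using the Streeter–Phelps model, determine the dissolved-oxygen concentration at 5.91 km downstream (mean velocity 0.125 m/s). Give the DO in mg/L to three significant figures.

Travel time t = x/v = 5.91 km / (0.125 m/s) = 5910 m / 0.125 m/s = 47280 s = 0.5472 d.
k_1 L₀/(k_a−k_1) = 0.0862×26.8/(1.58−0.0862) = 2.310/1.494 = 1.546 mg/L.
e^(−k_1 t) = e^(−0.0862×0.5472) = 0.9539; e^(−k_a t) = e^(−1.58×0.5472) = 0.4212.
D = 1.546 × (0.9539 − 0.4212) + 0.697 × 0.4212 = 0.8238 + 0.2936 = 1.117 mg/L.
DO = C_s − D = 8.12 − 1.117 = 7.003 mg/L.

DO ≈ 7.00 mg/L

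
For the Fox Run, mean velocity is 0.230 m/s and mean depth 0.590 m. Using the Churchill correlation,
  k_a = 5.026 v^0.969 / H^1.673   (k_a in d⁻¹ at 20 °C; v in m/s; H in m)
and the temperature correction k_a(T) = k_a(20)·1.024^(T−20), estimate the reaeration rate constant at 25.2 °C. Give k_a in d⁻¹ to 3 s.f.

k_a ≈ 3.31 d⁻¹

k_a(20) = 5.026 × 0.230^0.969 / 0.590^1.673 = 5.026 × 0.2407 / 0.4137 = 2.925 d⁻¹.
k_a(25.2) = 2.925 × 1.024^(25.2−20) = 2.925 × 1.131 = 3.309 d⁻¹.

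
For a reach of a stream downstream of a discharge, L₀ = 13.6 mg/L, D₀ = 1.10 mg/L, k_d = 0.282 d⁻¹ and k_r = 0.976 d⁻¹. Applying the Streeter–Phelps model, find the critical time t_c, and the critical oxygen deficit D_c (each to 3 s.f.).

t_c ≈ 1.47 d; D_c ≈ 2.60 mg/L

With k_r/k_d = 3.461 and 1 − D₀(k_r−k_d)/(k_d L₀) = 0.8009,
t_c = ln(3.461 × 0.8009) / (0.976 − 0.282) = ln(2.772) / 0.6940 = 1.020/0.6940 = 1.469 d.
D_c = (k_d/k_r) L₀ e^(−k_d t_c) = (0.282/0.976) × 13.6 × e^(−0.282×1.469) = 0.2889 × 13.6 × 0.6608 = 2.597 mg/L.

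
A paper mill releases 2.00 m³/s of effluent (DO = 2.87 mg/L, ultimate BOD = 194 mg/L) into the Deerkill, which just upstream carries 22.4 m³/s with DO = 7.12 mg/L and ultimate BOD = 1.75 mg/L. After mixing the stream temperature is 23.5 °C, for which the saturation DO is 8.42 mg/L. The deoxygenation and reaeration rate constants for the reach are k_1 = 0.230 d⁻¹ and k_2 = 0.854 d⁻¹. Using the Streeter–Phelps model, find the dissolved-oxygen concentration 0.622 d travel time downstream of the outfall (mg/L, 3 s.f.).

Mixed DO = (22.4×7.12 + 2.00×2.87)/(22.4+2.00) = 165.2/24.40 = 6.772 mg/L.
Mixed L₀ = (22.4×1.75 + 2.00×194)/(24.40) = 427.2/24.40 = 17.51 mg/L.
Initial deficit D₀ = C_s − DO₀ = 8.42 − 6.772 = 1.648 mg/L.
D(0.622) = [0.230×17.51/(0.854−0.230)](e^(−0.230×0.622) − e^(−0.854×0.622)) + 1.648 e^(−0.854×0.622)
= 6.453 × (0.8667 − 0.5879) + 1.648 × 0.5879 = 2.768 mg/L.
DO = 8.42 − 2.768 = 5.652 mg/L.

DO ≈ 5.65 mg/L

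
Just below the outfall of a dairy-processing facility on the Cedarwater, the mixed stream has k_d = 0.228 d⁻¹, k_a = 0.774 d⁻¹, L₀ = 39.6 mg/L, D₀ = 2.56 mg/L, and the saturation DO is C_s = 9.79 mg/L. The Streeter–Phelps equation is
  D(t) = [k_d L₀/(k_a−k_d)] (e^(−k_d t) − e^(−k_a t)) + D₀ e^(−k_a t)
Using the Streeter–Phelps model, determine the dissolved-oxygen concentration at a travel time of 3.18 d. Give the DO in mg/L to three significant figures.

DO ≈ 2.97 mg/L

k_d L₀/(k_a−k_d) = 0.228×39.6/(0.774−0.228) = 9.029/0.5460 = 16.54 mg/L.
e^(−k_d t) = e^(−0.228×3.180) = 0.4843; e^(−k_a t) = e^(−0.774×3.180) = 0.08532.
D = 16.54 × (0.4843 − 0.08532) + 2.56 × 0.08532 = 6.598 + 0.2184 = 6.816 mg/L.
DO = C_s − D = 9.79 − 6.816 = 2.974 mg/L.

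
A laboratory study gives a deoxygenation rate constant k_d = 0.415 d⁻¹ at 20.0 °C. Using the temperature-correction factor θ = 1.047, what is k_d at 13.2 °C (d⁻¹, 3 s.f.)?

k_d(T₂) = k_d(T₁) · θ^(T₂−T₁) = 0.415 × 1.047^(13.2−20.0)
= 0.415 × 1.047^-6.80 = 0.415 × 0.7317 = 0.3037 d⁻¹.

k_d ≈ 0.304 d⁻¹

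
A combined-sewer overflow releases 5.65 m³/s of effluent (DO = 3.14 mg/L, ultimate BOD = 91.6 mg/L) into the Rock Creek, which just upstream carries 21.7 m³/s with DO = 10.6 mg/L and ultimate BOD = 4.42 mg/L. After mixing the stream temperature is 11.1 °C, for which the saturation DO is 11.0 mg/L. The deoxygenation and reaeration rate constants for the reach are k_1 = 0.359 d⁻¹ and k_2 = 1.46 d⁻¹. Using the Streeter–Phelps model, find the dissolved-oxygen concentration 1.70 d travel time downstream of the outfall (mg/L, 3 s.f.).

DO ≈ 7.48 mg/L

Mixed DO = (21.7×10.6 + 5.65×3.14)/(21.7+5.65) = 247.8/27.35 = 9.059 mg/L.
Mixed L₀ = (21.7×4.42 + 5.65×91.6)/(27.35) = 613.5/27.35 = 22.43 mg/L.
Initial deficit D₀ = C_s − DO₀ = 11.0 − 9.059 = 1.941 mg/L.
D(1.70) = [0.359×22.43/(1.46−0.359)](e^(−0.359×1.70) − e^(−1.46×1.70)) + 1.941 e^(−1.46×1.70)
= 7.314 × (0.5432 − 0.08358) + 1.941 × 0.08358 = 3.524 mg/L.
DO = 11.0 − 3.524 = 7.476 mg/L.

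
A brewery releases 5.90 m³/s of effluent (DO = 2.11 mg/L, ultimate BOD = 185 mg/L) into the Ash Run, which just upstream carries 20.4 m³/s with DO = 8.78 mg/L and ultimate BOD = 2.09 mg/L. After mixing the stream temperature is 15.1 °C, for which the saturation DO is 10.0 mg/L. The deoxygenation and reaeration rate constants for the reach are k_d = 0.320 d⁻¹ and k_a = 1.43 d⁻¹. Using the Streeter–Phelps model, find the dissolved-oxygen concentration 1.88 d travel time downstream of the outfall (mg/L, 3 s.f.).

Mixed DO = (20.4×8.78 + 5.90×2.11)/(20.4+5.90) = 191.6/26.30 = 7.284 mg/L.
Mixed L₀ = (20.4×2.09 + 5.90×185)/(26.30) = 1134/26.30 = 43.12 mg/L.
Initial deficit D₀ = C_s − DO₀ = 10.0 − 7.284 = 2.716 mg/L.
D(1.88) = [0.320×43.12/(1.43−0.320)](e^(−0.320×1.88) − e^(−1.43×1.88)) + 2.716 e^(−1.43×1.88)
= 12.43 × (0.5479 − 0.06799) + 2.716 × 0.06799 = 6.151 mg/L.
DO = 10.0 − 6.151 = 3.849 mg/L.

DO ≈ 3.85 mg/L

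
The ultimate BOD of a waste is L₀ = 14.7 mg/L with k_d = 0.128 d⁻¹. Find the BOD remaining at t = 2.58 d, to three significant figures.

L_t = L₀ e^(−k_d t) = 14.7 × e^(−0.128×2.58) = 14.7 × 0.7188 = 10.57 mg/L.

L ≈ 10.6 mg/L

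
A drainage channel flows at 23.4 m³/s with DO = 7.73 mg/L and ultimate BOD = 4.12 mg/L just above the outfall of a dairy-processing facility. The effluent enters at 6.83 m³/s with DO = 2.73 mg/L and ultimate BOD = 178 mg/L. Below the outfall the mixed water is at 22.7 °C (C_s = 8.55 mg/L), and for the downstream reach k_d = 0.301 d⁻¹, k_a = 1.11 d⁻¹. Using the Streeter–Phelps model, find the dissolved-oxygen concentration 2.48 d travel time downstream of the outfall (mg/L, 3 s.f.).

Mixed DO = (23.4×7.73 + 6.83×2.73)/(23.4+6.83) = 199.5/30.23 = 6.600 mg/L.
Mixed L₀ = (23.4×4.12 + 6.83×178)/(30.23) = 1312/30.23 = 43.41 mg/L.
Initial deficit D₀ = C_s − DO₀ = 8.55 − 6.600 = 1.950 mg/L.
D(2.48) = [0.301×43.41/(1.11−0.301)](e^(−0.301×2.48) − e^(−1.11×2.48)) + 1.950 e^(−1.11×2.48)
= 16.15 × (0.4740 − 0.06375) + 1.950 × 0.06375 = 6.750 mg/L.
DO = 8.55 − 6.750 = 1.800 mg/L.

DO ≈ 1.80 mg/L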